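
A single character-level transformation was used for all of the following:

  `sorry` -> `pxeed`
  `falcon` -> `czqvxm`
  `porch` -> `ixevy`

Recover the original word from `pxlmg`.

sound

This is an affine cipher: with a=0,…,z=25, each position x becomes (11x+25) mod 26.
Undoing it on pxlmg: p(15)→19·(15−25)≡18=s; x(23)→19·(23−25)≡14=o; l(11)→19·(11−25)≡20=u; m(12)→19·(12−25)≡13=n; g(6)→19·(6−25)≡3=d (all mod 26).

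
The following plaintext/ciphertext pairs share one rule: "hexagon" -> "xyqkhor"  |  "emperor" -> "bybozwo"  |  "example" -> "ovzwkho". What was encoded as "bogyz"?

power

Read the word backwards and shift each letter +10.
Reversing it on bogyz: shift back: b−10=r, o−10=e, g−10=w, y−10=o, z−10=p → rewop; then reverse → power.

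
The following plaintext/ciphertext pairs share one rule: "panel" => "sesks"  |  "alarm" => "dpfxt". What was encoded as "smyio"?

The shift increases by 1 at each position, starting from +3: 3, 4, 5, ….
Reversing it on smyio: s−3=p, m−4=i, y−5=t, i−6=c, o−7=h.

pitch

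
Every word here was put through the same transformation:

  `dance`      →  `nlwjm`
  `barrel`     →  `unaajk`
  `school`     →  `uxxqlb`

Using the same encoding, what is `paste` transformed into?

Read the word backwards and shift each letter +9.
For paste: reverse → etsap; then shift: e+9=n, t+9=c, s+9=b, a+9=j, p+9=y.

ncbjy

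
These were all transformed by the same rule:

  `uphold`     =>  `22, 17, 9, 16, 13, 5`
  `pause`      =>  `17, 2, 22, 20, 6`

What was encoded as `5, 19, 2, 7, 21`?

u is letter #21 and maps to 22: an offset of 1. Letters become their 1-based position plus 1 (so a→2, b→3, …).
Undoing it on 5, 19, 2, 7, 21: 5→(5−1)÷1=4=d, 19→(19−1)÷1=18=r, 2→(2−1)÷1=1=a, 7→(7−1)÷1=6=f, 21→(21−1)÷1=20=t.

draft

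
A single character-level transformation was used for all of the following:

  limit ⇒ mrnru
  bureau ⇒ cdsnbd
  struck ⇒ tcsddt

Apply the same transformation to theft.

uqfou

Shifts by position in limit: pos 0: l→m (+1), pos 1: i→r (+9), pos 2: m→n (+1), pos 3: i→r (+9) — repeating every 2. A repeating key of period 2 is used — shifts +1, +9 over and over.
For theft: t+1=u, h+9=q, e+1=f, f+9=o, t+1=u.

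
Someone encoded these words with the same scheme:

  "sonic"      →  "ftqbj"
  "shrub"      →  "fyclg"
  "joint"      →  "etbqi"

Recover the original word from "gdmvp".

Treating letters as 0–25, the rule is x ↦ 3x + 3 (mod 26).
Reversing it on gdmvp: g(6)→9·(6−3)≡1=b; d(3)→9·(3−3)≡0=a; m(12)→9·(12−3)≡3=d; v(21)→9·(21−3)≡6=g; p(15)→9·(15−3)≡4=e (all mod 26).

badge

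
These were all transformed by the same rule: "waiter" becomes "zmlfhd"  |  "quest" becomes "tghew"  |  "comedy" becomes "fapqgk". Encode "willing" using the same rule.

zuoxlzj

Shifts by position in waiter: pos 0: w→z (+3), pos 1: a→m (+12), pos 2: i→l (+3), pos 3: t→f (+12) — repeating every 2. The shifts repeat in a cycle of length 2: positions 0,1,… shift by +3, +12, then the pattern repeats.
For willing: w+3=z, i+12=u, l+3=o, l+12=x, i+3=l, n+12=z, g+3=j.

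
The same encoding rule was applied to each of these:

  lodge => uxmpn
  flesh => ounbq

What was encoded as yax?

pro

Compare letters: l→u is +9, o→x is +9, d→m is +9 — a constant shift. Every letter moves 9 places later in the alphabet, wrapping around z→a.
Undoing it on yax: y−9=p, a−9=r, x−9=o.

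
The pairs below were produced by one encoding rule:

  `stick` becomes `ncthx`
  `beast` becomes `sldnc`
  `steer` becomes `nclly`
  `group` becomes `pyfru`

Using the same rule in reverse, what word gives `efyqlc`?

hornet

Each letter's alphabet position (a=0..z=25) is mapped through 15·x+3 mod 26 — an affine cipher.
Decoding efyqlc: e(4)→7·(4−3)≡7=h; f(5)→7·(5−3)≡14=o; y(24)→7·(24−3)≡17=r; q(16)→7·(16−3)≡13=n; l(11)→7·(11−3)≡4=e; c(2)→7·(2−3)≡19=t (all mod 26).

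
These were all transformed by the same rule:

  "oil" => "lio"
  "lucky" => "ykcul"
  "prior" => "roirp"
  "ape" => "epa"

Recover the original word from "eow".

The output letters match the input read backwards: oil reversed is lio. The word is simply reversed.
Decoding eow: then reverse → woe.

woe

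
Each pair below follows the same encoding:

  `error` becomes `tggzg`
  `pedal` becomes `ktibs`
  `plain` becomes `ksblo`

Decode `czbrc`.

toast

e(4)→t(19) and r(17)→g(6) fit y≡11x+1 (mod 26); the inverse of 11 mod 26 is 19. This is an affine cipher: with a=0,…,z=25, each position x becomes (11x+1) mod 26.
Reversing it on czbrc: c(2)→19·(2−1)≡19=t; z(25)→19·(25−1)≡14=o; b(1)→19·(1−1)≡0=a; r(17)→19·(17−1)≡18=s; c(2)→19·(2−1)≡19=t (all mod 26).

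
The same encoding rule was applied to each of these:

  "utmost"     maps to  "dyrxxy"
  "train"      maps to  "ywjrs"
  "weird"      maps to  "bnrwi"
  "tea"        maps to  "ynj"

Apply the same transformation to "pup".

udu

The rule splits by letter class: vowels +9, consonants +5.
Applying it to pup: p(cons)+5=u, u(vowel)+9=d, p(cons)+5=u.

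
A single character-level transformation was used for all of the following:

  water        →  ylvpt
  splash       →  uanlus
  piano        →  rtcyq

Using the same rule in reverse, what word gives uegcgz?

stereo

Shifts by position in water: pos 0: w→y (+2), pos 1: a→l (+11), pos 2: t→v (+2), pos 3: e→p (+11) — repeating every 2. It's a Vigenère-style cipher with numeric key [2,11]: position i shifts by key[i mod 2].
Decoding uegcgz: u−2=s, e−11=t, g−2=e, c−11=r, g−2=e, z−11=o.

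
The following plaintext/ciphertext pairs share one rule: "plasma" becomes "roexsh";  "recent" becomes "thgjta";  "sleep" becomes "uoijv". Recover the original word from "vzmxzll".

In plasma: p→r is +2, l→o is +3, a→e is +4, s→x is +5 — the shift increases by 1 each position. Each letter shifts forward by (position + 2), i.e. 2, 3, 4, … — the shift grows by one for each successive letter.
Undoing it on vzmxzll: v−2=t, z−3=w, m−4=i, x−5=s, z−6=t, l−7=e, l−8=d.

twisted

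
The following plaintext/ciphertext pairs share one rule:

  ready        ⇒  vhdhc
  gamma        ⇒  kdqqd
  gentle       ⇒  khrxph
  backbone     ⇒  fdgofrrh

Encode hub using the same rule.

Vowels shift forward by 3 and consonants shift forward by 4.
Applying it to hub: h(cons)+4=l, u(vowel)+3=x, b(cons)+4=f.

lxf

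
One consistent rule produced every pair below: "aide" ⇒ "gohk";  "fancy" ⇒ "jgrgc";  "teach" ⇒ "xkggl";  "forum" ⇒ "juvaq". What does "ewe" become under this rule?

The shift depends on letter class: consonant d→h is +4, but vowel a→g is +6. Vowels shift forward by 6 and consonants shift forward by 4.
On ewe: e(vowel)+6=k, w(cons)+4=a, e(vowel)+6=k.

kak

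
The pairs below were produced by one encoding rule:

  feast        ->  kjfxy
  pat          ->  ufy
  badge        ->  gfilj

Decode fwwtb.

It's a constant shift of +5 (ROT5).
Reversing it on fwwtb: f−5=a, w−5=r, w−5=r, t−5=o, b−5=w.

arrow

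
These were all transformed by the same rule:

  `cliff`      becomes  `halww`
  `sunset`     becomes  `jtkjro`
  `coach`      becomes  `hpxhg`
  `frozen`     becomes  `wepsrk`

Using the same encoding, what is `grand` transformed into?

bexkm

c(2)→h(7) and l(11)→a(0) fit y≡5x+23 (mod 26); the inverse of 5 mod 26 is 21. Each letter's alphabet position (a=0..z=25) is mapped through 5·x+23 mod 26 — an affine cipher.
For grand: g(6)→5·6+23≡1=b; r(17)→5·17+23≡4=e; a(0)→5·0+23≡23=x; n(13)→5·13+23≡10=k; d(3)→5·3+23≡12=m (all mod 26).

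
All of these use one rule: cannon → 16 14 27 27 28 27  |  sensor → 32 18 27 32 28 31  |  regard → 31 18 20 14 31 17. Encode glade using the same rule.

20 25 14 17 18

Each letter is replaced by its alphabet position (a=1..z=26) + 13.
For glade: g=7→20, l=12→25, a=1→14, d=4→17, e=5→18.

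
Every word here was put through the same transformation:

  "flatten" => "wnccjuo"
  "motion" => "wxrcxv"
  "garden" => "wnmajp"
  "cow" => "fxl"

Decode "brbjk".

basis

The output letters match the input read backwards, each shifted +9: flatten reversed is nettalf. Two steps: reverse the string, then apply a Caesar shift of +9.
Reversing it on brbjk: shift back: b−9=s, r−9=i, b−9=s, j−9=a, k−9=b → sisab; then reverse → basis.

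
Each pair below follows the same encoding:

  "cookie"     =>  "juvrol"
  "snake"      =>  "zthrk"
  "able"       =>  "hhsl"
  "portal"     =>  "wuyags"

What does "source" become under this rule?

zubyil

Shifts by position in cookie: pos 0: c→j (+7), pos 1: o→u (+6), pos 2: o→v (+7), pos 3: k→r (+7), pos 4: i→o (+6), pos 5: e→l (+7) — repeating every 3. The shifts repeat in a cycle of length 3: positions 0,1,… shift by +7, +6, +7, then the pattern repeats.
Applying it to source: s+7=z, o+6=u, u+7=b, r+7=y, c+6=i, e+7=l.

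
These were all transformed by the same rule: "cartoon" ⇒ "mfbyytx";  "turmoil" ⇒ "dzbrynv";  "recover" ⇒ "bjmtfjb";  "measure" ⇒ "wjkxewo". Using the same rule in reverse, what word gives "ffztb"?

vapor

A repeating key of period 2 is used — shifts +10, +5 over and over.
Reversing it on ffztb: f−10=v, f−5=a, z−10=p, t−5=o, b−10=r.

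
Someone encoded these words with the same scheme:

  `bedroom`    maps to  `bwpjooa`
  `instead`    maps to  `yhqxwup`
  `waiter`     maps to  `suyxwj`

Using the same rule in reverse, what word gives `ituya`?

claim

b(1)→b(1) and e(4)→w(22) fit y≡7x+20 (mod 26); the inverse of 7 mod 26 is 15. Each letter's alphabet position (a=0..z=25) is mapped through 7·x+20 mod 26 — an affine cipher.
Undoing it on ituya: i(8)→15·(8−20)≡2=c; t(19)→15·(19−20)≡11=l; u(20)→15·(20−20)≡0=a; y(24)→15·(24−20)≡8=i; a(0)→15·(0−20)≡12=m (all mod 26).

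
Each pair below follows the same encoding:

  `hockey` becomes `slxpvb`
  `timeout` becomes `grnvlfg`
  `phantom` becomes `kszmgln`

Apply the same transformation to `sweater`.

Each pair mirrors across the alphabet (h↔s, o↔l, c↔x): positions sum to 25. This is the alphabet-reversal cipher (Atbash): a becomes z, b becomes y, etc.
Applying it to sweater: s↔h, w↔d, e↔v, a↔z, t↔g, e↔v, r↔i.

hdvzgvi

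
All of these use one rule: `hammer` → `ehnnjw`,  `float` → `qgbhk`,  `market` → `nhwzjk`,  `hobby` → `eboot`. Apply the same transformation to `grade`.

This is an affine cipher: with a=0,…,z=25, each position x becomes (7x+7) mod 26.
For grade: g(6)→7·6+7≡23=x; r(17)→7·17+7≡22=w; a(0)→7·0+7≡7=h; d(3)→7·3+7≡2=c; e(4)→7·4+7≡9=j (all mod 26).

xwhcj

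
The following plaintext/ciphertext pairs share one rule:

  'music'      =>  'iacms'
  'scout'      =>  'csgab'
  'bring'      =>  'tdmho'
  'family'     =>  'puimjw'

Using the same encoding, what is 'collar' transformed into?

sgjjud

m(12)→i(8) and u(20)→a(0) fit y≡25x+20 (mod 26); the inverse of 25 mod 26 is 25. Treating letters as 0–25, the rule is x ↦ 25x + 20 (mod 26).
On collar: c(2)→25·2+20≡18=s; o(14)→25·14+20≡6=g; l(11)→25·11+20≡9=j; l(11)→25·11+20≡9=j; a(0)→25·0+20≡20=u; r(17)→25·17+20≡3=d (all mod 26).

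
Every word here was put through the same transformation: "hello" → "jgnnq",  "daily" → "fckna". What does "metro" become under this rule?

Each letter is shifted forward by 2 in the alphabet (a Caesar shift of +2).
On metro: m+2=o, e+2=g, t+2=v, r+2=t, o+2=q.

ogvtq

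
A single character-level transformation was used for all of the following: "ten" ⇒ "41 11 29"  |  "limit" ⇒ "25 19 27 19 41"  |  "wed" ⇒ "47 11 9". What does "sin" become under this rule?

t(#20)→41 and e(#5)→11: differences scale by 2, so n = 2·pos + 1. With a=1..z=26, the number is 2·pos + 1.
On sin: s=19→39, i=9→19, n=14→29.

39 19 29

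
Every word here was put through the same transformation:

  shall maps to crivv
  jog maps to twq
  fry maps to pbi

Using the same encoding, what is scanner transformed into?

cmixxmb

The shift depends on letter class: consonant s→c is +10, but vowel a→i is +8. The rule splits by letter class: vowels +8, consonants +10.
Applying it to scanner: s(cons)+10=c, c(cons)+10=m, a(vowel)+8=i, n(cons)+10=x, n(cons)+10=x, e(vowel)+8=m, r(cons)+10=b.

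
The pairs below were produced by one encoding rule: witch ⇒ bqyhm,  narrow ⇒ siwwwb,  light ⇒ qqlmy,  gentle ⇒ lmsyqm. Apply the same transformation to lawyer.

qibdmw

The shift depends on letter class: consonant w→b is +5, but vowel i→q is +8. The rule splits by letter class: vowels +8, consonants +5.
On lawyer: l(cons)+5=q, a(vowel)+8=i, w(cons)+5=b, y(cons)+5=d, e(vowel)+8=m, r(cons)+5=w.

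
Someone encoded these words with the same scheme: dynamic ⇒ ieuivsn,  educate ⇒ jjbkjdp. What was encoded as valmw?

queen

In dynamic: d→i is +5, y→e is +6, n→u is +7, a→i is +8 — the shift increases by 1 each position. The shift increases by 1 at each position, starting from +5: 5, 6, 7, ….
Decoding valmw: v−5=q, a−6=u, l−7=e, m−8=e, w−9=n.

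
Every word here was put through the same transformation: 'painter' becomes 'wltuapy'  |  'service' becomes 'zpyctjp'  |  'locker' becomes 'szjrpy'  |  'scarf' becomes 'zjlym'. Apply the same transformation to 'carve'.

The shift depends on letter class: consonant p→w is +7, but vowel a→l is +11. Vowels shift forward by 11 and consonants shift forward by 7.
Applying it to carve: c(cons)+7=j, a(vowel)+11=l, r(cons)+7=y, v(cons)+7=c, e(vowel)+11=p.

jlycp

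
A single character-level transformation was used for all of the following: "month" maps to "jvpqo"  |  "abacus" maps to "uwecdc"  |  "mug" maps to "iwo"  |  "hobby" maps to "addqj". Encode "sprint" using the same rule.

vpktru

The output letters match the input read backwards, each shifted +2: month reversed is htnom. Two steps: reverse the string, then apply a Caesar shift of +2.
On sprint: reverse → tnirps; then shift: t+2=v, n+2=p, i+2=k, r+2=t, p+2=r, s+2=u.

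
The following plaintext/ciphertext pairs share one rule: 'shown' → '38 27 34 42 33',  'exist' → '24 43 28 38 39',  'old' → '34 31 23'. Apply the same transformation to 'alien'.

20 31 28 24 33

s is letter #19 and maps to 38: an offset of 19. Letters become their 1-based position plus 19 (so a→20, b→21, …).
On alien: a=1→20, l=12→31, i=9→28, e=5→24, n=14→33.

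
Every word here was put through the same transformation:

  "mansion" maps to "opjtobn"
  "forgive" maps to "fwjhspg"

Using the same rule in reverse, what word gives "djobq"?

panic

The output letters match the input read backwards, each shifted +1: mansion reversed is noisnam. The word is reversed, then every letter is shifted forward by 1.
Undoing it on djobq: shift back: d−1=c, j−1=i, o−1=n, b−1=a, q−1=p → cinap; then reverse → panic.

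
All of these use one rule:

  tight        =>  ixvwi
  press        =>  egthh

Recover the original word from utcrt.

fence

Compare letters: t→i is +15, i→x is +15, g→v is +15 — a constant shift. It's a constant shift of +15 (ROT15).
Decoding utcrt: u−15=f, t−15=e, c−15=n, r−15=c, t−15=e.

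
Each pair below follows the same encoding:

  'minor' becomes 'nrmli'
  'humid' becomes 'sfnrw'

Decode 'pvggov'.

Each pair mirrors across the alphabet (m↔n, i↔r, n↔m): positions sum to 25. This is the alphabet-reversal cipher (Atbash): a becomes z, b becomes y, etc.
Reversing it on pvggov: p↔k, v↔e, g↔t, g↔t, o↔l, v↔e.

kettle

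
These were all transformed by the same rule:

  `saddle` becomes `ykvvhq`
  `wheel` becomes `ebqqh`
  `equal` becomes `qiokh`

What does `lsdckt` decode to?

format

s(18)→y(24) and a(0)→k(10) fit y≡21x+10 (mod 26); the inverse of 21 mod 26 is 5. Treating letters as 0–25, the rule is x ↦ 21x + 10 (mod 26).
Reversing it on lsdckt: l(11)→5·(11−10)≡5=f; s(18)→5·(18−10)≡14=o; d(3)→5·(3−10)≡17=r; c(2)→5·(2−10)≡12=m; k(10)→5·(10−10)≡0=a; t(19)→5·(19−10)≡19=t (all mod 26).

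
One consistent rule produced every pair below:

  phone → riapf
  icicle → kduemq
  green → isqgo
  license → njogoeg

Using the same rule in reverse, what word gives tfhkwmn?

Shifts by position in phone: pos 0: p→r (+2), pos 1: h→i (+1), pos 2: o→a (+12), pos 3: n→p (+2), pos 4: e→f (+1) — repeating every 3. The shifts repeat in a cycle of length 3: positions 0,1,… shift by +2, +1, +12, then the pattern repeats.
Decoding tfhkwmn: t−2=r, f−1=e, h−12=v, k−2=i, w−1=v, m−12=a, n−2=l.

revival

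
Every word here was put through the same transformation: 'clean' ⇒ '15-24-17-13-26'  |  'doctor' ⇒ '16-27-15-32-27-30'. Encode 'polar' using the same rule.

28-27-24-13-30

c is letter #3 and maps to 15: an offset of 12. Each letter is replaced by its alphabet position (a=1..z=26) + 12.
For polar: p=16→28, o=15→27, l=12→24, a=1→13, r=18→30.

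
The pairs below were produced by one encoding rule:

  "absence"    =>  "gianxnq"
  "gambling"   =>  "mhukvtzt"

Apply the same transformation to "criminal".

iyqvsymy

In absence: a→g is +6, b→i is +7, s→a is +8, e→n is +9 — the shift increases by 1 each position. Each letter shifts forward by (position + 6), i.e. 6, 7, 8, … — the shift grows by one for each successive letter.
For criminal: c+6=i, r+7=y, i+8=q, m+9=v, i+10=s, n+11=y, a+12=m, l+13=y.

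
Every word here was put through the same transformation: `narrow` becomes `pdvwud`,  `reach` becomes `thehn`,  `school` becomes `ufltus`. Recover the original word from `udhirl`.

In narrow: n→p is +2, a→d is +3, r→v is +4, r→w is +5 — the shift increases by 1 each position. Each letter shifts forward by (position + 2), i.e. 2, 3, 4, … — the shift grows by one for each successive letter.
Decoding udhirl: u−2=s, d−3=a, h−4=d, i−5=d, r−6=l, l−7=e.

saddle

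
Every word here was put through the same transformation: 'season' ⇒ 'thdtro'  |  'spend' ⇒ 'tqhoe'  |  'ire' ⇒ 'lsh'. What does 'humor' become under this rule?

Vowels shift forward by 3 and consonants shift forward by 1.
On humor: h(cons)+1=i, u(vowel)+3=x, m(cons)+1=n, o(vowel)+3=r, r(cons)+1=s.

ixnrs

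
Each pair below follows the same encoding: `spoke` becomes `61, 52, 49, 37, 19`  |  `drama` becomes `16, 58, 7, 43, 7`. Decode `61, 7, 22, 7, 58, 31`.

s(#19)→61 and p(#16)→52: differences scale by 3, so n = 3·pos + 4. With a=1..z=26, the number is 3·pos + 4.
Undoing it on 61, 7, 22, 7, 58, 31: 61→(61−4)÷3=19=s, 7→(7−4)÷3=1=a, 22→(22−4)÷3=6=f, 7→(7−4)÷3=1=a, 58→(58−4)÷3=18=r, 31→(31−4)÷3=9=i.

safari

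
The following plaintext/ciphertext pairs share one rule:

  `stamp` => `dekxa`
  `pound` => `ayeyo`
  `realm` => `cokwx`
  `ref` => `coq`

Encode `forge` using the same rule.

The rule splits by letter class: vowels +10, consonants +11.
On forge: f(cons)+11=q, o(vowel)+10=y, r(cons)+11=c, g(cons)+11=r, e(vowel)+10=o.

qycro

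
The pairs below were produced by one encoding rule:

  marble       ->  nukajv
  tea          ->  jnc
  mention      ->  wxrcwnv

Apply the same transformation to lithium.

vdrqcru

The output letters match the input read backwards, each shifted +9: marble reversed is elbram. The word is reversed, then every letter is shifted forward by 9.
For lithium: reverse → muihtil; then shift: m+9=v, u+9=d, i+9=r, h+9=q, t+9=c, i+9=r, l+9=u.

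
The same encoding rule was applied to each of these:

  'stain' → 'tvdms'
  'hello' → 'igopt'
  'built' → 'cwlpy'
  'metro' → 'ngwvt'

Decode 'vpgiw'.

under

In stain: s→t is +1, t→v is +2, a→d is +3, i→m is +4 — the shift increases by 1 each position. Each letter shifts forward by (position + 1), i.e. 1, 2, 3, … — the shift grows by one for each successive letter.
Undoing it on vpgiw: v−1=u, p−2=n, g−3=d, i−4=e, w−5=r.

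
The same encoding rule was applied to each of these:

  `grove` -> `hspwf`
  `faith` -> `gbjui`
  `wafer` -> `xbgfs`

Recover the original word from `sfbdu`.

react

Every letter moves 1 place later in the alphabet, wrapping around z→a.
Decoding sfbdu: s−1=r, f−1=e, b−1=a, d−1=c, u−1=t.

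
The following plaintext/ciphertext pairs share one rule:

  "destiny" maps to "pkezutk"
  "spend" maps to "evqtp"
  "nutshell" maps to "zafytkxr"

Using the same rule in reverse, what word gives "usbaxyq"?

Shifts by position in destiny: pos 0: d→p (+12), pos 1: e→k (+6), pos 2: s→e (+12), pos 3: t→z (+6) — repeating every 2. The shifts repeat in a cycle of length 2: positions 0,1,… shift by +12, +6, then the pattern repeats.
Undoing it on usbaxyq: u−12=i, s−6=m, b−12=p, a−6=u, x−12=l, y−6=s, q−12=e.

impulse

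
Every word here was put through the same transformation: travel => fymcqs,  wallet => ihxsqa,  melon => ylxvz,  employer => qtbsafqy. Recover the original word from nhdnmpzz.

A repeating key of period 2 is used — shifts +12, +7 over and over.
Reversing it on nhdnmpzz: n−12=b, h−7=a, d−12=r, n−7=g, m−12=a, p−7=i, z−12=n, z−7=s.

bargains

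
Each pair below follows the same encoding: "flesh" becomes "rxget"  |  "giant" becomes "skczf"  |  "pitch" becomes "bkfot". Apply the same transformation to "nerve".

zgdhg

The shift depends on letter class: consonant f→r is +12, but vowel e→g is +2. Two shifts are in play — +2 for a/e/i/o/u, +12 for every other letter.
Applying it to nerve: n(cons)+12=z, e(vowel)+2=g, r(cons)+12=d, v(cons)+12=h, e(vowel)+2=g.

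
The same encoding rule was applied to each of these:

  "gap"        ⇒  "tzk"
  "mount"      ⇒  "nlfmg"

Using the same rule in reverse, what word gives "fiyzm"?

urban

Each pair mirrors across the alphabet (g↔t, a↔z, p↔k): positions sum to 25. This is the alphabet-reversal cipher (Atbash): a becomes z, b becomes y, etc.
Decoding fiyzm: f↔u, i↔r, y↔b, z↔a, m↔n.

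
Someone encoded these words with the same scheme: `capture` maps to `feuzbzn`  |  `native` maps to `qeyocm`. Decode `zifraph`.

In capture: c→f is +3, a→e is +4, p→u is +5, t→z is +6 — the shift increases by 1 each position. Letter i (0-indexed) is shifted by i+3, so successive shifts are 3, 4, 5, ….
Reversing it on zifraph: z−3=w, i−4=e, f−5=a, r−6=l, a−7=t, p−8=h, h−9=y.

wealthy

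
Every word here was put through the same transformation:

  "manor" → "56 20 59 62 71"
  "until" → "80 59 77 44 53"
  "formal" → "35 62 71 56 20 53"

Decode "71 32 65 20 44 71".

repair

m(#13)→56 and a(#1)→20: differences scale by 3, so n = 3·pos + 17. Each letter becomes 3×(its alphabet position, a=1..z=26) + 17.
Reversing it on 71 32 65 20 44 71: 71→(71−17)÷3=18=r, 32→(32−17)÷3=5=e, 65→(65−17)÷3=16=p, 20→(20−17)÷3=1=a, 44→(44−17)÷3=9=i, 71→(71−17)÷3=18=r.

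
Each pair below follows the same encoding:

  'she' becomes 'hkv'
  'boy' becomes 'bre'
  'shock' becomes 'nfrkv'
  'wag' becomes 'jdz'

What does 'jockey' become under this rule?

bhnfrm

The output letters match the input read backwards, each shifted +3: she reversed is ehs. Read the word backwards and shift each letter +3.
For jockey: reverse → yekcoj; then shift: y+3=b, e+3=h, k+3=n, c+3=f, o+3=r, j+3=m.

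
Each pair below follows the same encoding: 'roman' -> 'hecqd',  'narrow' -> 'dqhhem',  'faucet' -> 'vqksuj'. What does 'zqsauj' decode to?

jacket

Compare letters: r→h is +16, o→e is +16, m→c is +16 — a constant shift. Each letter is shifted forward by 16 in the alphabet (a Caesar shift of +16).
Reversing it on zqsauj: z−16=j, q−16=a, s−16=c, a−16=k, u−16=e, j−16=t.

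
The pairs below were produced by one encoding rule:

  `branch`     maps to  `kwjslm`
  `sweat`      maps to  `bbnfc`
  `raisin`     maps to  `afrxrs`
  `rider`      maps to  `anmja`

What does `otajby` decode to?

forest

Shifts by position in branch: pos 0: b→k (+9), pos 1: r→w (+5), pos 2: a→j (+9), pos 3: n→s (+5) — repeating every 2. The shifts repeat in a cycle of length 2: positions 0,1,… shift by +9, +5, then the pattern repeats.
Undoing it on otajby: o−9=f, t−5=o, a−9=r, j−5=e, b−9=s, y−5=t.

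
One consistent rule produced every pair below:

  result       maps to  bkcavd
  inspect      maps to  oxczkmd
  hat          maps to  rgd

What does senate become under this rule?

ckxgdk

The shift depends on letter class: consonant r→b is +10, but vowel e→k is +6. Two shifts are in play — +6 for a/e/i/o/u, +10 for every other letter.
On senate: s(cons)+10=c, e(vowel)+6=k, n(cons)+10=x, a(vowel)+6=g, t(cons)+10=d, e(vowel)+6=k.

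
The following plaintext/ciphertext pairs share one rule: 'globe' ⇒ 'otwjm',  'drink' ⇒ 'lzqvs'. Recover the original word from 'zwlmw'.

rodeo

Every letter moves 8 places later in the alphabet, wrapping around z→a.
Reversing it on zwlmw: z−8=r, w−8=o, l−8=d, m−8=e, w−8=o.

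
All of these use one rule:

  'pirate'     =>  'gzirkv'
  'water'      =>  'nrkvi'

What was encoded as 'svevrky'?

It's a constant shift of +17 (ROT17).
Decoding svevrky: s−17=b, v−17=e, e−17=n, v−17=e, r−17=a, k−17=t, y−17=h.

beneath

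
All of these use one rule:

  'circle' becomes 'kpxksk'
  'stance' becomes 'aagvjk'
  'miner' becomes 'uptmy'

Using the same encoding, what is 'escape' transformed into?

mziiwk

It's a Vigenère-style cipher with numeric key [8,7,6]: position i shifts by key[i mod 3].
Applying it to escape: e+8=m, s+7=z, c+6=i, a+8=i, p+7=w, e+6=k.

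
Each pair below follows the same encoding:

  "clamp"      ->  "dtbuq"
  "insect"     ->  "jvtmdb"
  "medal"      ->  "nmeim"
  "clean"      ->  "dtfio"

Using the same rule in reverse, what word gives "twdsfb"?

socket

The shifts repeat in a cycle of length 2: positions 0,1,… shift by +1, +8, then the pattern repeats.
Reversing it on twdsfb: t−1=s, w−8=o, d−1=c, s−8=k, f−1=e, b−8=t.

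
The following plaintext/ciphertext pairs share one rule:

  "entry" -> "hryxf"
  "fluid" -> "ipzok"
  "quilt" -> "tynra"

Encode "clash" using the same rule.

fpfyo

In entry: e→h is +3, n→r is +4, t→y is +5, r→x is +6 — the shift increases by 1 each position. Each letter shifts forward by (position + 3), i.e. 3, 4, 5, … — the shift grows by one for each successive letter.
On clash: c+3=f, l+4=p, a+5=f, s+6=y, h+7=o.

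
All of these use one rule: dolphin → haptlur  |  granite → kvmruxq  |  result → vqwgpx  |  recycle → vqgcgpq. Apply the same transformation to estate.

qwxmxq

The shift depends on letter class: consonant d→h is +4, but vowel o→a is +12. Two shifts are in play — +12 for a/e/i/o/u, +4 for every other letter.
On estate: e(vowel)+12=q, s(cons)+4=w, t(cons)+4=x, a(vowel)+12=m, t(cons)+4=x, e(vowel)+12=q.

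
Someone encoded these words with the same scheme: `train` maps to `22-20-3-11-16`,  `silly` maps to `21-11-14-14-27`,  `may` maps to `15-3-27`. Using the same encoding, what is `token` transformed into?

t is letter #20 and maps to 22: an offset of 2. Letters become their 1-based position plus 2 (so a→3, b→4, …).
For token: t=20→22, o=15→17, k=11→13, e=5→7, n=14→16.

22-17-13-7-16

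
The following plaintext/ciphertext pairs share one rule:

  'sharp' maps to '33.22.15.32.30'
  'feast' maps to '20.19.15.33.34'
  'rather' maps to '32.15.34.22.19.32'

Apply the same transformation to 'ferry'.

20.19.32.32.39

Letters become their 1-based position plus 14 (so a→15, b→16, …).
For ferry: f=6→20, e=5→19, r=18→32, r=18→32, y=25→39.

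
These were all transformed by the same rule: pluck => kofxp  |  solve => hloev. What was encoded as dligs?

Each pair mirrors across the alphabet (p↔k, l↔o, u↔f): positions sum to 25. Letters are reflected about the middle of the alphabet (position → 25−position): Atbash.
Reversing it on dligs: d↔w, l↔o, i↔r, g↔t, s↔h.

worth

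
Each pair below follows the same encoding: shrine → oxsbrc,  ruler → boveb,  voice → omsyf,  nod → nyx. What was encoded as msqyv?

logic

Two steps: reverse the string, then apply a Caesar shift of +10.
Decoding msqyv: shift back: m−10=c, s−10=i, q−10=g, y−10=o, v−10=l → cigol; then reverse → logic.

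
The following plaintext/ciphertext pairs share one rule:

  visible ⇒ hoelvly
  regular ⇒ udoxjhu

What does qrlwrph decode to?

The output letters match the input read backwards, each shifted +3: visible reversed is elbisiv. Read the word backwards and shift each letter +3.
Undoing it on qrlwrph: shift back: q−3=n, r−3=o, l−3=i, w−3=t, r−3=o, p−3=m, h−3=e → noitome; then reverse → emotion.

emotion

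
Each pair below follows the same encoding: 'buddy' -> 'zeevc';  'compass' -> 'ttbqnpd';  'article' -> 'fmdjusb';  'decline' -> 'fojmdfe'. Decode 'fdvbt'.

Two steps: reverse the string, then apply a Caesar shift of +1.
Undoing it on fdvbt: shift back: f−1=e, d−1=c, v−1=u, b−1=a, t−1=s → ecuas; then reverse → sauce.

sauce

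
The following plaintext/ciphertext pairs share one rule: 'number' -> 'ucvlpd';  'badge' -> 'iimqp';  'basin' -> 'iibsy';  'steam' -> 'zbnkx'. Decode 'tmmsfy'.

medium

Letter i (0-indexed) is shifted by i+7, so successive shifts are 7, 8, 9, ….
Undoing it on tmmsfy: t−7=m, m−8=e, m−9=d, s−10=i, f−11=u, y−12=m.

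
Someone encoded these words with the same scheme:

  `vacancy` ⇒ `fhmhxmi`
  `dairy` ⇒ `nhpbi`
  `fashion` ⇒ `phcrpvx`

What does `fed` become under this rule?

pln

The shift depends on letter class: consonant v→f is +10, but vowel a→h is +7. The rule splits by letter class: vowels +7, consonants +10.
Applying it to fed: f(cons)+10=p, e(vowel)+7=l, d(cons)+10=n.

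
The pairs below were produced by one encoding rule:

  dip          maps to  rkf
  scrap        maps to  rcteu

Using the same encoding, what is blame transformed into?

The output letters match the input read backwards, each shifted +2: dip reversed is pid. Read the word backwards and shift each letter +2.
On blame: reverse → emalb; then shift: e+2=g, m+2=o, a+2=c, l+2=n, b+2=d.

gocnd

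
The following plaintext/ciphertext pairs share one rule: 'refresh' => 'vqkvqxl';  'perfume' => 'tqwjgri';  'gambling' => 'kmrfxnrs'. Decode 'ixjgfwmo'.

electric

Shifts by position in refresh: pos 0: r→v (+4), pos 1: e→q (+12), pos 2: f→k (+5), pos 3: r→v (+4), pos 4: e→q (+12), pos 5: s→x (+5) — repeating every 3. The shifts repeat in a cycle of length 3: positions 0,1,… shift by +4, +12, +5, then the pattern repeats.
Reversing it on ixjgfwmo: i−4=e, x−12=l, j−5=e, g−4=c, f−12=t, w−5=r, m−4=i, o−12=c.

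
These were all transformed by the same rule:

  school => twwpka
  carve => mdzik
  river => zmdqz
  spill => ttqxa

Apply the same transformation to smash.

paiua

Read the word backwards and shift each letter +8.
On smash: reverse → hsams; then shift: h+8=p, s+8=a, a+8=i, m+8=u, s+8=a.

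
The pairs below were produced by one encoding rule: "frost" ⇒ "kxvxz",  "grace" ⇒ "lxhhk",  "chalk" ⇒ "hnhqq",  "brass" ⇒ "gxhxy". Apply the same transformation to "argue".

fxnzk

Shifts by position in frost: pos 0: f→k (+5), pos 1: r→x (+6), pos 2: o→v (+7), pos 3: s→x (+5), pos 4: t→z (+6) — repeating every 3. It's a Vigenère-style cipher with numeric key [5,6,7]: position i shifts by key[i mod 3].
Applying it to argue: a+5=f, r+6=x, g+7=n, u+5=z, e+6=k.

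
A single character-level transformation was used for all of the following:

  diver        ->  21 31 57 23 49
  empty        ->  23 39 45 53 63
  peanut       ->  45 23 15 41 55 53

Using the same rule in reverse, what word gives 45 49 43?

d(#4)→21 and i(#9)→31: differences scale by 2, so n = 2·pos + 13. Each letter becomes 2×(its alphabet position, a=1..z=26) + 13.
Decoding 45 49 43: 45→(45−13)÷2=16=p, 49→(49−13)÷2=18=r, 43→(43−13)÷2=15=o.

pro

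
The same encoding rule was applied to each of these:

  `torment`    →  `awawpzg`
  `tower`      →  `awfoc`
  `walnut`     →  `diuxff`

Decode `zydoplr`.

In torment: t→a is +7, o→w is +8, r→a is +9, m→w is +10 — the shift increases by 1 each position. Each letter shifts forward by (position + 7), i.e. 7, 8, 9, … — the shift grows by one for each successive letter.
Reversing it on zydoplr: z−7=s, y−8=q, d−9=u, o−10=e, p−11=e, l−12=z, r−13=e.

squeeze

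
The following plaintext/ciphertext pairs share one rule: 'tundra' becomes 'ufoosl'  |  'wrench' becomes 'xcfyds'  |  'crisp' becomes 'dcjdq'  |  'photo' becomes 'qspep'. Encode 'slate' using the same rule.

twbef

Shifts by position in tundra: pos 0: t→u (+1), pos 1: u→f (+11), pos 2: n→o (+1), pos 3: d→o (+11) — repeating every 2. It's a Vigenère-style cipher with numeric key [1,11]: position i shifts by key[i mod 2].
On slate: s+1=t, l+11=w, a+1=b, t+11=e, e+1=f.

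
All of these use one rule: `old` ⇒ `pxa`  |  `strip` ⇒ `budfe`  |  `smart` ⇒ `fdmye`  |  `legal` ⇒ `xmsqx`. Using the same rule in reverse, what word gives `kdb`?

Read the word backwards and shift each letter +12.
Reversing it on kdb: shift back: k−12=y, d−12=r, b−12=p → yrp; then reverse → pry.

pry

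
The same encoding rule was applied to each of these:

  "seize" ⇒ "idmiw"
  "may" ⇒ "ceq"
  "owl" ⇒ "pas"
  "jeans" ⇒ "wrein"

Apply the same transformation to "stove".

izsxw

The output letters match the input read backwards, each shifted +4: seize reversed is ezies. Read the word backwards and shift each letter +4.
On stove: reverse → evots; then shift: e+4=i, v+4=z, o+4=s, t+4=x, s+4=w.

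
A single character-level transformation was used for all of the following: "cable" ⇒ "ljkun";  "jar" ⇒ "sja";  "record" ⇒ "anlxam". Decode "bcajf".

Every letter moves 9 places later in the alphabet, wrapping around z→a.
Reversing it on bcajf: b−9=s, c−9=t, a−9=r, j−9=a, f−9=w.

straw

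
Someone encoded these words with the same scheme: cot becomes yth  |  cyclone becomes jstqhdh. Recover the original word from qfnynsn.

initial

Read the word backwards and shift each letter +5.
Undoing it on qfnynsn: shift back: q−5=l, f−5=a, n−5=i, y−5=t, n−5=i, s−5=n, n−5=i → laitini; then reverse → initial.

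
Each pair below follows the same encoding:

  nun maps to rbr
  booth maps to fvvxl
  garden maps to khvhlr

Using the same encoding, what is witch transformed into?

The shift depends on letter class: consonant n→r is +4, but vowel u→b is +7. Vowels shift forward by 7 and consonants shift forward by 4.
On witch: w(cons)+4=a, i(vowel)+7=p, t(cons)+4=x, c(cons)+4=g, h(cons)+4=l.

apxgl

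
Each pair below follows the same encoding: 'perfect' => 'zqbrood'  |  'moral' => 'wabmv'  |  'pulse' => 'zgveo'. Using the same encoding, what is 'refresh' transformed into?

Shifts by position in perfect: pos 0: p→z (+10), pos 1: e→q (+12), pos 2: r→b (+10), pos 3: f→r (+12) — repeating every 2. It's a Vigenère-style cipher with numeric key [10,12]: position i shifts by key[i mod 2].
For refresh: r+10=b, e+12=q, f+10=p, r+12=d, e+10=o, s+12=e, h+10=r.

bqpdoer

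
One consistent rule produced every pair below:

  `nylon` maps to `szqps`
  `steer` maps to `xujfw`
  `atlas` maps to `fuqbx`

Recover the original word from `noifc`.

index

A repeating key of period 2 is used — shifts +5, +1 over and over.
Undoing it on noifc: n−5=i, o−1=n, i−5=d, f−1=e, c−5=x.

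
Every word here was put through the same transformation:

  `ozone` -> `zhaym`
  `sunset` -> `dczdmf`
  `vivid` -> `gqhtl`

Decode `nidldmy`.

It's a Vigenère-style cipher with numeric key [11,8,12]: position i shifts by key[i mod 3].
Undoing it on nidldmy: n−11=c, i−8=a, d−12=r, l−11=a, d−8=v, m−12=a, y−11=n.

caravan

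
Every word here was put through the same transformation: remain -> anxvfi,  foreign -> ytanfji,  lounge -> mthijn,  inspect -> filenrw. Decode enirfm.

Each letter's alphabet position (a=0..z=25) is mapped through 11·x+21 mod 26 — an affine cipher.
Undoing it on enirfm: e(4)→19·(4−21)≡15=p; n(13)→19·(13−21)≡4=e; i(8)→19·(8−21)≡13=n; r(17)→19·(17−21)≡2=c; f(5)→19·(5−21)≡8=i; m(12)→19·(12−21)≡11=l (all mod 26).

pencil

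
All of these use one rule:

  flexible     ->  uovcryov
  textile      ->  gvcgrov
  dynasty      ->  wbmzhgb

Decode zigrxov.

article

Each letter is replaced by its mirror in the alphabet: a↔z, b↔y, c↔x, and so on (the Atbash cipher).
Undoing it on zigrxov: z↔a, i↔r, g↔t, r↔i, x↔c, o↔l, v↔e.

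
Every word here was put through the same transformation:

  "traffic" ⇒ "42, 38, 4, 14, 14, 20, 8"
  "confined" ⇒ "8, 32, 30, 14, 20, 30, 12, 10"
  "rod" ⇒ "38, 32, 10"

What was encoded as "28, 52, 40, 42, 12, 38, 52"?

mystery

t(#20)→42 and r(#18)→38: differences scale by 2, so n = 2·pos + 2. With a=1..z=26, the number is 2·pos + 2.
Reversing it on 28, 52, 40, 42, 12, 38, 52: 28→(28−2)÷2=13=m, 52→(52−2)÷2=25=y, 40→(40−2)÷2=19=s, 42→(42−2)÷2=20=t, 12→(12−2)÷2=5=e, 38→(38−2)÷2=18=r, 52→(52−2)÷2=25=y.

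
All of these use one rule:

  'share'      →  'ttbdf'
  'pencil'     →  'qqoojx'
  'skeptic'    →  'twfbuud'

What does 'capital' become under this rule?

dmquumm

Shifts by position in share: pos 0: s→t (+1), pos 1: h→t (+12), pos 2: a→b (+1), pos 3: r→d (+12) — repeating every 2. A repeating key of period 2 is used — shifts +1, +12 over and over.
On capital: c+1=d, a+12=m, p+1=q, i+12=u, t+1=u, a+12=m, l+1=m.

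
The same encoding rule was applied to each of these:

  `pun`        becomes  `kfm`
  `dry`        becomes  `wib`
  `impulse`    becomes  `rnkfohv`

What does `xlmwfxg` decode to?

Each pair mirrors across the alphabet (p↔k, u↔f, n↔m): positions sum to 25. This is the alphabet-reversal cipher (Atbash): a becomes z, b becomes y, etc.
Undoing it on xlmwfxg: x↔c, l↔o, m↔n, w↔d, f↔u, x↔c, g↔t.

conduct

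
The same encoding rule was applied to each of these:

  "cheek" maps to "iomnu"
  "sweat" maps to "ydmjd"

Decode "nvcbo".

Letter i (0-indexed) is shifted by i+6, so successive shifts are 6, 7, 8, ….
Undoing it on nvcbo: n−6=h, v−7=o, c−8=u, b−9=s, o−10=e.

house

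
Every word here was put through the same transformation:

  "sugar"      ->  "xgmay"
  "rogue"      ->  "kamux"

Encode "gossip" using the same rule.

voyyum

Read the word backwards and shift each letter +6.
On gossip: reverse → pissog; then shift: p+6=v, i+6=o, s+6=y, s+6=y, o+6=u, g+6=m.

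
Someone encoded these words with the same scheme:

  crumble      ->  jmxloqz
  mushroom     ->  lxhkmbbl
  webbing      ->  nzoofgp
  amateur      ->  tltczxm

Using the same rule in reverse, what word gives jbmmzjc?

c(2)→j(9) and r(17)→m(12) fit y≡21x+19 (mod 26); the inverse of 21 mod 26 is 5. Treating letters as 0–25, the rule is x ↦ 21x + 19 (mod 26).
Undoing it on jbmmzjc: j(9)→5·(9−19)≡2=c; b(1)→5·(1−19)≡14=o; m(12)→5·(12−19)≡17=r; m(12)→5·(12−19)≡17=r; z(25)→5·(25−19)≡4=e; j(9)→5·(9−19)≡2=c; c(2)→5·(2−19)≡19=t (all mod 26).

correct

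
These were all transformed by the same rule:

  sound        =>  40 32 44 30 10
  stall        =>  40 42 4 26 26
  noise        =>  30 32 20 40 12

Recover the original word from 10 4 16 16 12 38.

s(#19)→40 and o(#15)→32: differences scale by 2, so n = 2·pos + 2. With a=1..z=26, the number is 2·pos + 2.
Undoing it on 10 4 16 16 12 38: 10→(10−2)÷2=4=d, 4→(4−2)÷2=1=a, 16→(16−2)÷2=7=g, 16→(16−2)÷2=7=g, 12→(12−2)÷2=5=e, 38→(38−2)÷2=18=r.

dagger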